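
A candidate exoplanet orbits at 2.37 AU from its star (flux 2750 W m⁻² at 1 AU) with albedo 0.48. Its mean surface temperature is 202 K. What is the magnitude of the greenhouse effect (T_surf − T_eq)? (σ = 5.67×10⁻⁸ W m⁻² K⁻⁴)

S = 2750/2.37² = 489.6 W m⁻².
T_eq = [S(1−A)/(4σ)]^(1/4) = [489.6×0.52/(4×5.67×10⁻⁸)]^(1/4) = 183.0 K.
ΔT = T_surf − T_eq = 202 − 183.0.

ΔT ≈ 19.0 K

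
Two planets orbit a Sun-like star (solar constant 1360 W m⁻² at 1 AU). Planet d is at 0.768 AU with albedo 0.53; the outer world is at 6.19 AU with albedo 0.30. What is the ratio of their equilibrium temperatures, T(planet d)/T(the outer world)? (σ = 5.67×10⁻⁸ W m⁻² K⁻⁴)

T₁/T₂ ≈ 2.570

T_eq = [S₀(1−A)/(4σd²)]^(1/4), so T ∝ (1−A)^(1/4) / √d.
T₁ = [1360×0.47/(4×5.67×10⁻⁸×0.768²)]^(1/4) = 262.92 K.
T₂ = [1360×0.70/(4×5.67×10⁻⁸×6.19²)]^(1/4) = 102.31 K.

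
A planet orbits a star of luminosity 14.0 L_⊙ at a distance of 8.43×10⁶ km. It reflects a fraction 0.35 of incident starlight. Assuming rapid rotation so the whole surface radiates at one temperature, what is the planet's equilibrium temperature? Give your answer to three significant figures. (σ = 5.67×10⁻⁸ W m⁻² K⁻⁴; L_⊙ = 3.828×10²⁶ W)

d = 8.43×10⁶ km = 8.43×10⁹ m.
L = 14.0 × 3.828×10²⁶ = 5.36×10²⁷ W.
Flux: S = L/(4πd²) = 5.36×10²⁷/(4π×(8.43×10⁹)²) = 6.00×10⁶ W m⁻².
Energy balance: absorbed = emitted ⇒ πR²·S(1−A) = 4πR²·σT_eq⁴, so T_eq⁴ = S(1−A)/(4σ).
T_eq = [6.00×10⁶ × 0.65 / (4 × 5.67×10⁻⁸)]^(1/4) = (1.72×10¹³)^(1/4) = 2040 K.

T_eq ≈ 2040 K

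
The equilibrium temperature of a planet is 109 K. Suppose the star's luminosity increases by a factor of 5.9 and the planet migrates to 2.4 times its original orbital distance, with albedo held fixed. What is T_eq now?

T_eq ≈ 110 K

T_eq ∝ L^(1/4) · d^(−1/2).
T′ = 109 × 5.9^(1/4) / 2.4^(1/2) = 110 K.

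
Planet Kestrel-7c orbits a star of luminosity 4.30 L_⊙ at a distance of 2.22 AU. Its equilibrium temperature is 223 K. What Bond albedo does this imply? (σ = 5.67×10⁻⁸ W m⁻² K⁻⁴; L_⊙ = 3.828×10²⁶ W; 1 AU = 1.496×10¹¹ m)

d = 2.22 AU = 3.32×10¹¹ m.
L = 4.30 × 3.828×10²⁶ = 1.65×10²⁷ W.
Flux: S = L/(4πd²) = 1.65×10²⁷/(4π×(3.32×10¹¹)²) = 1190 W m⁻².
From T_eq⁴ = S(1−A)/(4σ): 1−A = 4σT_eq⁴/S.
1−A = 4 × 5.67×10⁻⁸ × (223)⁴ / 1190 = 0.472.

A ≈ 0.53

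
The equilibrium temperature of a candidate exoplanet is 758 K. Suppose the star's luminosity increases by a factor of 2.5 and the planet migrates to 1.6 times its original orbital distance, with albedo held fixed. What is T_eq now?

T_eq ≈ 754 K

T_eq ∝ L^(1/4) · d^(−1/2).
T′ = 758 × 2.5^(1/4) / 1.6^(1/2) = 754 K.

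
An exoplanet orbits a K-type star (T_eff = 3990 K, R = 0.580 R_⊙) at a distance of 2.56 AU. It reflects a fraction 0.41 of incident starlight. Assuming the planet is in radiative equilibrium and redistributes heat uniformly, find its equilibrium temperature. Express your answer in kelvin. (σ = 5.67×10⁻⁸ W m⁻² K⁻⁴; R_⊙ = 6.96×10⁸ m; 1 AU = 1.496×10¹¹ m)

T_eq ≈ 80.3 K

R_⋆ = 0.580 × 6.96×10⁸ = 4.04×10⁸ m.
d = 2.56 AU = 3.83×10¹¹ m.
L = 4πR_⋆²σT_⋆⁴ = 4π(4.04×10⁸)² × 5.67×10⁻⁸ × (3990)⁴ = 2.94×10²⁵ W.
S = L/(4πd²) = 16.0 W m⁻².
Energy balance: absorbed = emitted ⇒ πR²·S(1−A) = 4πR²·σT_eq⁴, so T_eq⁴ = S(1−A)/(4σ).
T_eq = [16.0 × 0.59 / (4 × 5.67×10⁻⁸)]^(1/4) = (4.15×10⁷)^(1/4) = 80.3 K.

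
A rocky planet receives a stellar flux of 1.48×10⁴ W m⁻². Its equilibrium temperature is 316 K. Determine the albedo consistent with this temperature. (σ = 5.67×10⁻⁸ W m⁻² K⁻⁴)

A ≈ 0.85

From T_eq⁴ = S(1−A)/(4σ): 1−A = 4σT_eq⁴/S.
1−A = 4 × 5.67×10⁻⁸ × (316)⁴ / 1.48×10⁴ = 0.153.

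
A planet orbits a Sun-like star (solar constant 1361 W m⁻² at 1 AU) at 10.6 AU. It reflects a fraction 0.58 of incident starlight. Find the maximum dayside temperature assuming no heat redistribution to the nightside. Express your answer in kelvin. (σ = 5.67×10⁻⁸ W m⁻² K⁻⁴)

Flux at 10.6 AU: S = 1361/10.6² = 12.1 W m⁻².
With no redistribution each surface element balances locally: S(1−A) = σT⁴.
T = [12.1 × 0.42 / 5.67×10⁻⁸]^(1/4) = (8.97×10⁷)^(1/4) = 97.3 K.

T_ss ≈ 97.3 K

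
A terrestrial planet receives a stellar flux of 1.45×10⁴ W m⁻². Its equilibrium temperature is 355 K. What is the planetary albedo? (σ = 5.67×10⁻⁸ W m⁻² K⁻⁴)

A ≈ 0.75

From T_eq⁴ = S(1−A)/(4σ): 1−A = 4σT_eq⁴/S.
1−A = 4 × 5.67×10⁻⁸ × (355)⁴ / 1.45×10⁴ = 0.248.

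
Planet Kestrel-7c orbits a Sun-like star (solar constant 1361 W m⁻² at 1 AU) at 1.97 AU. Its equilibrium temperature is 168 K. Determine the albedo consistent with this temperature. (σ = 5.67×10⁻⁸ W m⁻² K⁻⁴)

Flux at 1.97 AU: S = 1361/1.97² = 351 W m⁻².
From T_eq⁴ = S(1−A)/(4σ): 1−A = 4σT_eq⁴/S.
1−A = 4 × 5.67×10⁻⁸ × (168)⁴ / 351 = 0.515.

A ≈ 0.48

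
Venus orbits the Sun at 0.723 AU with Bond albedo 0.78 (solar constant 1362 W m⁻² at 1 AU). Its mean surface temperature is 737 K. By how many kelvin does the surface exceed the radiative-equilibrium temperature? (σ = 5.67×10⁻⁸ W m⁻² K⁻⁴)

S = 1362/0.723² = 2606 W m⁻².
T_eq = [S(1−A)/(4σ)]^(1/4) = [2606×0.22/(4×5.67×10⁻⁸)]^(1/4) = 224.2 K.
ΔT = T_surf − T_eq = 737 − 224.2.

ΔT ≈ 512.8 K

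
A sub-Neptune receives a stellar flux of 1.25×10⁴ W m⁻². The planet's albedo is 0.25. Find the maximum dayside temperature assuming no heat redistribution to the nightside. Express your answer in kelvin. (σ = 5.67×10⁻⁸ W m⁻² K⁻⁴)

T_ss ≈ 638 K

With no redistribution each surface element balances locally: S(1−A) = σT⁴.
T = [1.25×10⁴ × 0.75 / 5.67×10⁻⁸]^(1/4) = (1.65×10¹¹)^(1/4) = 638 K.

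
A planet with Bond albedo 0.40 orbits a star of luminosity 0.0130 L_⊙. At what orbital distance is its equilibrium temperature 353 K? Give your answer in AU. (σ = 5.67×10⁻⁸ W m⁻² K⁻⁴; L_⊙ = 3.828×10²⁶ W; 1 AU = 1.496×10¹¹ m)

L = 0.0130 × 3.828×10²⁶ = 4.98×10²⁴ W.
From T_eq⁴ = L(1−A)/(16πσd²): d = √[L(1−A)/(16πσT_eq⁴)].
d = √[4.98×10²⁴ × 0.60 / (16π × 5.67×10⁻⁸ × (353)⁴)] = 8.21×10⁹ m = 0.0549 AU.

d ≈ 0.0549 AU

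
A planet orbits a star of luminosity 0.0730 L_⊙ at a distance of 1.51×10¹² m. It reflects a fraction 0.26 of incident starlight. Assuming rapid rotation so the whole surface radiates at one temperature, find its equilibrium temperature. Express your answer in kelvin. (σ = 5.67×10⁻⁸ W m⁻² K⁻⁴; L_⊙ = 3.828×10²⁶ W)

T_eq ≈ 42.2 K

L = 0.0730 × 3.828×10²⁶ = 2.79×10²⁵ W.
Flux: S = L/(4πd²) = 2.79×10²⁵/(4π×(1.51×10¹²)²) = 0.975 W m⁻².
Energy balance: absorbed = emitted ⇒ πR²·S(1−A) = 4πR²·σT_eq⁴, so T_eq⁴ = S(1−A)/(4σ).
T_eq = [0.975 × 0.74 / (4 × 5.67×10⁻⁸)]^(1/4) = (3.18×10⁶)^(1/4) = 42.2 K.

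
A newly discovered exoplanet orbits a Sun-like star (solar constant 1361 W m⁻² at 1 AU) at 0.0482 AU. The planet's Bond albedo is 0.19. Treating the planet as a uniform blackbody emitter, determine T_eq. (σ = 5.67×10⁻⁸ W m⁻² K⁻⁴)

T_eq ≈ 1200 K

Flux at 0.0482 AU: S = 1361/0.0482² = 5.86×10⁵ W m⁻².
Energy balance: absorbed = emitted ⇒ πR²·S(1−A) = 4πR²·σT_eq⁴, so T_eq⁴ = S(1−A)/(4σ).
T_eq = [5.86×10⁵ × 0.81 / (4 × 5.67×10⁻⁸)]^(1/4) = (2.09×10¹²)^(1/4) = 1200 K.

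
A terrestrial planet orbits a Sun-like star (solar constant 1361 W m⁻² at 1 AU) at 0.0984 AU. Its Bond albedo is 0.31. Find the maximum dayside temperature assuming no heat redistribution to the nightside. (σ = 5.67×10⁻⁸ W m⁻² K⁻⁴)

T_ss ≈ 1140 K

Flux at 0.0984 AU: S = 1361/0.0984² = 1.41×10⁵ W m⁻².
With no redistribution each surface element balances locally: S(1−A) = σT⁴.
T = [1.41×10⁵ × 0.69 / 5.67×10⁻⁸]^(1/4) = (1.71×10¹²)^(1/4) = 1140 K.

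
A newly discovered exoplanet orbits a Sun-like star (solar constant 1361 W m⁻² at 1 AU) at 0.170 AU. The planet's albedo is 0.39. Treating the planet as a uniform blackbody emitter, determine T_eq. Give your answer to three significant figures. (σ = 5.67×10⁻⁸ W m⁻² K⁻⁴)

T_eq ≈ 597 K

Flux at 0.170 AU: S = 1361/0.170² = 4.71×10⁴ W m⁻².
Energy balance: absorbed = emitted ⇒ πR²·S(1−A) = 4πR²·σT_eq⁴, so T_eq⁴ = S(1−A)/(4σ).
T_eq = [4.71×10⁴ × 0.61 / (4 × 5.67×10⁻⁸)]^(1/4) = (1.27×10¹¹)^(1/4) = 597 K.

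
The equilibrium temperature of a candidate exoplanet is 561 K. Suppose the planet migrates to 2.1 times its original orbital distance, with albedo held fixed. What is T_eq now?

T_eq ∝ L^(1/4) · d^(−1/2).
T′ = 561 / 2.1^(1/2) = 387 K.

T_eq ≈ 387 K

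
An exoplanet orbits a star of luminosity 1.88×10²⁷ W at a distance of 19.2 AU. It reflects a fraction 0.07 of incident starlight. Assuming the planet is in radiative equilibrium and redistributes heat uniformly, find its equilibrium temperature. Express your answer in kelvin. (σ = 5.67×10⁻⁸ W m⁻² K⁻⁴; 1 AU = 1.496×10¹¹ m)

d = 19.2 AU = 2.87×10¹² m.
Flux: S = L/(4πd²) = 1.88×10²⁷/(4π×(2.87×10¹²)²) = 18.1 W m⁻².
Energy balance: absorbed = emitted ⇒ πR²·S(1−A) = 4πR²·σT_eq⁴, so T_eq⁴ = S(1−A)/(4σ).
T_eq = [18.1 × 0.93 / (4 × 5.67×10⁻⁸)]^(1/4) = (7.44×10⁷)^(1/4) = 92.9 K.

T_eq ≈ 92.9 K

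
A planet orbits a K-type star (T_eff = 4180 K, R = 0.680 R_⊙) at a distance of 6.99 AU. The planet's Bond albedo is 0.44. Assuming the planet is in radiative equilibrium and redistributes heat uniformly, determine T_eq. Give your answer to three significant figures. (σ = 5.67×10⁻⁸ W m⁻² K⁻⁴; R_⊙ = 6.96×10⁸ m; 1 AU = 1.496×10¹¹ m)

T_eq ≈ 54.4 K

R_⋆ = 0.680 × 6.96×10⁸ = 4.73×10⁸ m.
d = 6.99 AU = 1.05×10¹² m.
L = 4πR_⋆²σT_⋆⁴ = 4π(4.73×10⁸)² × 5.67×10⁻⁸ × (4180)⁴ = 4.87×10²⁵ W.
S = L/(4πd²) = 3.55 W m⁻².
Energy balance: absorbed = emitted ⇒ πR²·S(1−A) = 4πR²·σT_eq⁴, so T_eq⁴ = S(1−A)/(4σ).
T_eq = [3.55 × 0.56 / (4 × 5.67×10⁻⁸)]^(1/4) = (8.75×10⁶)^(1/4) = 54.4 K.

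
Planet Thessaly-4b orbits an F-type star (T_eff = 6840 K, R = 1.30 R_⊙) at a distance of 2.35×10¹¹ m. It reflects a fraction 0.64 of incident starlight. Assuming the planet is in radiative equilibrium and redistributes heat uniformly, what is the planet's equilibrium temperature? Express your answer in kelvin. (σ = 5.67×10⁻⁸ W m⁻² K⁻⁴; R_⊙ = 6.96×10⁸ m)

R_⋆ = 1.30 × 6.96×10⁸ = 9.05×10⁸ m.
L = 4πR_⋆²σT_⋆⁴ = 4π(9.05×10⁸)² × 5.67×10⁻⁸ × (6840)⁴ = 1.28×10²⁷ W.
S = L/(4πd²) = 1840 W m⁻².
Energy balance: absorbed = emitted ⇒ πR²·S(1−A) = 4πR²·σT_eq⁴, so T_eq⁴ = S(1−A)/(4σ).
T_eq = [1840 × 0.36 / (4 × 5.67×10⁻⁸)]^(1/4) = (2.92×10⁹)^(1/4) = 232 K.

T_eq ≈ 232 K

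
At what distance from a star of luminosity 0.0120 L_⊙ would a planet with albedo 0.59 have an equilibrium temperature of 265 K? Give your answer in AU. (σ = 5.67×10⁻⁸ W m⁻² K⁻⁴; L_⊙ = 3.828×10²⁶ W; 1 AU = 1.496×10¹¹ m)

d ≈ 0.0774 AU

L = 0.0120 × 3.828×10²⁶ = 4.59×10²⁴ W.
From T_eq⁴ = L(1−A)/(16πσd²): d = √[L(1−A)/(16πσT_eq⁴)].
d = √[4.59×10²⁴ × 0.41 / (16π × 5.67×10⁻⁸ × (265)⁴)] = 1.16×10¹⁰ m = 0.0774 AU.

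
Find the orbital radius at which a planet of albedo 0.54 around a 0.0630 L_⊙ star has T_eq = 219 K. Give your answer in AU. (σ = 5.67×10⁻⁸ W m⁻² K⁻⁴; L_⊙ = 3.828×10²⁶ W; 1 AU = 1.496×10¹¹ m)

d ≈ 0.275 AU

L = 0.0630 × 3.828×10²⁶ = 2.41×10²⁵ W.
From T_eq⁴ = L(1−A)/(16πσd²): d = √[L(1−A)/(16πσT_eq⁴)].
d = √[2.41×10²⁵ × 0.46 / (16π × 5.67×10⁻⁸ × (219)⁴)] = 4.11×10¹⁰ m = 0.275 AU.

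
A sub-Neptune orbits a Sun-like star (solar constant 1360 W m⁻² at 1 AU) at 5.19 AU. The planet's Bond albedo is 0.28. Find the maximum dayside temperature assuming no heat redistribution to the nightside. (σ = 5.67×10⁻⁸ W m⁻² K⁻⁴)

Flux at 5.19 AU: S = 1360/5.19² = 50.5 W m⁻².
With no redistribution each surface element balances locally: S(1−A) = σT⁴.
T = [50.5 × 0.72 / 5.67×10⁻⁸]^(1/4) = (6.41×10⁸)^(1/4) = 159 K.

T_ss ≈ 159 K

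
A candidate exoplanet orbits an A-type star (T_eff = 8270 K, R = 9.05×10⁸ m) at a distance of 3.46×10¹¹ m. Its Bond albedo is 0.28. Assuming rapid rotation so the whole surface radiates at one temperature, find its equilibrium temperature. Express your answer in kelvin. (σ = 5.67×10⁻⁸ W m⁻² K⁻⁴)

L = 4πR_⋆²σT_⋆⁴ = 4π(9.05×10⁸)² × 5.67×10⁻⁸ × (8270)⁴ = 2.73×10²⁷ W.
S = L/(4πd²) = 1810 W m⁻².
Energy balance: absorbed = emitted ⇒ πR²·S(1−A) = 4πR²·σT_eq⁴, so T_eq⁴ = S(1−A)/(4σ).
T_eq = [1810 × 0.72 / (4 × 5.67×10⁻⁸)]^(1/4) = (5.76×10⁹)^(1/4) = 275 K.

T_eq ≈ 275 K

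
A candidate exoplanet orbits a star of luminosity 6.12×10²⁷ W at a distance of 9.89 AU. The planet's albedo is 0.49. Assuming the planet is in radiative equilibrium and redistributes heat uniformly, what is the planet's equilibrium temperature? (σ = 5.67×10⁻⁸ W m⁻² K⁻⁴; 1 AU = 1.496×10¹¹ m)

d = 9.89 AU = 1.48×10¹² m.
Flux: S = L/(4πd²) = 6.12×10²⁷/(4π×(1.48×10¹²)²) = 222 W m⁻².
Energy balance: absorbed = emitted ⇒ πR²·S(1−A) = 4πR²·σT_eq⁴, so T_eq⁴ = S(1−A)/(4σ).
T_eq = [222 × 0.51 / (4 × 5.67×10⁻⁸)]^(1/4) = (5.00×10⁸)^(1/4) = 150 K.

T_eq ≈ 150 K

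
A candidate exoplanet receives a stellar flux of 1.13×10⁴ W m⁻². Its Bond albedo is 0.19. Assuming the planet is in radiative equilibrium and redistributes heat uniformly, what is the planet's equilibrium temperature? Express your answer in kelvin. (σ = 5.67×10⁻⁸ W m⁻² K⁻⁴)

Energy balance: absorbed = emitted ⇒ πR²·S(1−A) = 4πR²·σT_eq⁴, so T_eq⁴ = S(1−A)/(4σ).
T_eq = [1.13×10⁴ × 0.81 / (4 × 5.67×10⁻⁸)]^(1/4) = (4.04×10¹⁰)^(1/4) = 448 K.

T_eq ≈ 448 K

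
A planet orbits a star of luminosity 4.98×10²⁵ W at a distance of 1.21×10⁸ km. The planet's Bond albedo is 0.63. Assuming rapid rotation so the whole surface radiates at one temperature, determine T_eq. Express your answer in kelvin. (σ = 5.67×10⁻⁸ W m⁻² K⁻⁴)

T_eq ≈ 145 K

d = 1.21×10⁸ km = 1.21×10¹¹ m.
Flux: S = L/(4πd²) = 4.98×10²⁵/(4π×(1.21×10¹¹)²) = 271 W m⁻².
Energy balance: absorbed = emitted ⇒ πR²·S(1−A) = 4πR²·σT_eq⁴, so T_eq⁴ = S(1−A)/(4σ).
T_eq = [271 × 0.37 / (4 × 5.67×10⁻⁸)]^(1/4) = (4.42×10⁸)^(1/4) = 145 K.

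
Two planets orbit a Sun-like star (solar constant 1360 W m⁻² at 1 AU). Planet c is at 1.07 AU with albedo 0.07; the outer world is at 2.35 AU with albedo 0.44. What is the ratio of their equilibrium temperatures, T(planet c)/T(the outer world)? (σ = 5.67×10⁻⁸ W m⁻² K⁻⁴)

T₁/T₂ ≈ 1.682

T_eq = [S₀(1−A)/(4σd²)]^(1/4), so T ∝ (1−A)^(1/4) / √d.
T₁ = [1360×0.93/(4×5.67×10⁻⁸×1.07²)]^(1/4) = 264.18 K.
T₂ = [1360×0.56/(4×5.67×10⁻⁸×2.35²)]^(1/4) = 157.03 K.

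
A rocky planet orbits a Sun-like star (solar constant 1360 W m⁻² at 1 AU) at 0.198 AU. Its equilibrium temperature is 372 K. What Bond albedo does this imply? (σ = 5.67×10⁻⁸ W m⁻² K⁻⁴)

A ≈ 0.87

Flux at 0.198 AU: S = 1360/0.198² = 3.47×10⁴ W m⁻².
From T_eq⁴ = S(1−A)/(4σ): 1−A = 4σT_eq⁴/S.
1−A = 4 × 5.67×10⁻⁸ × (372)⁴ / 3.47×10⁴ = 0.125.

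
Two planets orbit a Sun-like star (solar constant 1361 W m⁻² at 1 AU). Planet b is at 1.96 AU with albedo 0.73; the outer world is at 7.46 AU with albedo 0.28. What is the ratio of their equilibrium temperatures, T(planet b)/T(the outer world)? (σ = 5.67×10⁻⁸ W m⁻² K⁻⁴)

T_eq = [S₀(1−A)/(4σd²)]^(1/4), so T ∝ (1−A)^(1/4) / √d.
T₁ = [1361×0.27/(4×5.67×10⁻⁸×1.96²)]^(1/4) = 143.31 K.
T₂ = [1361×0.72/(4×5.67×10⁻⁸×7.46²)]^(1/4) = 93.87 K.

T₁/T₂ ≈ 1.527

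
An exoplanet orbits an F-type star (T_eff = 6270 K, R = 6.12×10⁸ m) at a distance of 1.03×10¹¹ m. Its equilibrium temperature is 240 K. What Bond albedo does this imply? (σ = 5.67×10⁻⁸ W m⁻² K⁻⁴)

A ≈ 0.76

L = 4πR_⋆²σT_⋆⁴ = 4π(6.12×10⁸)² × 5.67×10⁻⁸ × (6270)⁴ = 4.12×10²⁶ W.
S = L/(4πd²) = 3090 W m⁻².
From T_eq⁴ = S(1−A)/(4σ): 1−A = 4σT_eq⁴/S.
1−A = 4 × 5.67×10⁻⁸ × (240)⁴ / 3090 = 0.243.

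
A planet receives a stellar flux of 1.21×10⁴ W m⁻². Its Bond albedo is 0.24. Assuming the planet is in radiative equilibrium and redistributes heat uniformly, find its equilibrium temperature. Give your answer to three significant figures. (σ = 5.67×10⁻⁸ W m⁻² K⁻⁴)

Energy balance: absorbed = emitted ⇒ πR²·S(1−A) = 4πR²·σT_eq⁴, so T_eq⁴ = S(1−A)/(4σ).
T_eq = [1.21×10⁴ × 0.76 / (4 × 5.67×10⁻⁸)]^(1/4) = (4.05×10¹⁰)^(1/4) = 449 K.

T_eq ≈ 449 K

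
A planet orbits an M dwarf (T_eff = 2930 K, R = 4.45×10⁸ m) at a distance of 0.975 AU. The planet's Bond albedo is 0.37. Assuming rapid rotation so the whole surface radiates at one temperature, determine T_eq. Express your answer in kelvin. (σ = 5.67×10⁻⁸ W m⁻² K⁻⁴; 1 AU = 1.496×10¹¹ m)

T_eq ≈ 102 K

d = 0.975 AU = 1.46×10¹¹ m.
L = 4πR_⋆²σT_⋆⁴ = 4π(4.45×10⁸)² × 5.67×10⁻⁸ × (2930)⁴ = 1.04×10²⁵ W.
S = L/(4πd²) = 38.9 W m⁻².
Energy balance: absorbed = emitted ⇒ πR²·S(1−A) = 4πR²·σT_eq⁴, so T_eq⁴ = S(1−A)/(4σ).
T_eq = [38.9 × 0.63 / (4 × 5.67×10⁻⁸)]^(1/4) = (1.08×10⁸)^(1/4) = 102 K.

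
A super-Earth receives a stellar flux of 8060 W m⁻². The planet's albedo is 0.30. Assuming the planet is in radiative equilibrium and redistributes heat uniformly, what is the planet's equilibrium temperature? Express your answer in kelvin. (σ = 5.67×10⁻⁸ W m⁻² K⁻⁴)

T_eq ≈ 397 K

Energy balance: absorbed = emitted ⇒ πR²·S(1−A) = 4πR²·σT_eq⁴, so T_eq⁴ = S(1−A)/(4σ).
T_eq = [8060 × 0.70 / (4 × 5.67×10⁻⁸)]^(1/4) = (2.49×10¹⁰)^(1/4) = 397 K.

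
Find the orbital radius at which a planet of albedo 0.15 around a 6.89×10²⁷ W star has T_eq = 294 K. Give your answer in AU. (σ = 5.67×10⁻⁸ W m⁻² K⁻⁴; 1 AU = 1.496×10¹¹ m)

From T_eq⁴ = L(1−A)/(16πσd²): d = √[L(1−A)/(16πσT_eq⁴)].
d = √[6.89×10²⁷ × 0.85 / (16π × 5.67×10⁻⁸ × (294)⁴)] = 5.24×10¹¹ m = 3.51 AU.

d ≈ 3.51 AU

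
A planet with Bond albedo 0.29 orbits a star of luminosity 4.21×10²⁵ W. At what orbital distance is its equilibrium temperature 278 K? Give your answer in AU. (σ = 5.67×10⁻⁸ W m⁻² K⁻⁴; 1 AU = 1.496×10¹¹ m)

d ≈ 0.280 AU

From T_eq⁴ = L(1−A)/(16πσd²): d = √[L(1−A)/(16πσT_eq⁴)].
d = √[4.21×10²⁵ × 0.71 / (16π × 5.67×10⁻⁸ × (278)⁴)] = 4.19×10¹⁰ m = 0.280 AU.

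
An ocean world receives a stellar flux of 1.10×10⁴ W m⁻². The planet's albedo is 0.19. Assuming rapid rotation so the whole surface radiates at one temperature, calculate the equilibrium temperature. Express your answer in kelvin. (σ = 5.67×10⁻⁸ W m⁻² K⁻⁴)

Energy balance: absorbed = emitted ⇒ πR²·S(1−A) = 4πR²·σT_eq⁴, so T_eq⁴ = S(1−A)/(4σ).
T_eq = [1.10×10⁴ × 0.81 / (4 × 5.67×10⁻⁸)]^(1/4) = (3.93×10¹⁰)^(1/4) = 445 K.

T_eq ≈ 445 K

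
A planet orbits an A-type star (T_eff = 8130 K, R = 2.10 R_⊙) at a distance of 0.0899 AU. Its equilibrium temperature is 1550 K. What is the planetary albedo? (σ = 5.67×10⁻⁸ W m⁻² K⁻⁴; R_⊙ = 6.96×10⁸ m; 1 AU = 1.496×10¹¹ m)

A ≈ 0.55

R_⋆ = 2.10 × 6.96×10⁸ = 1.46×10⁹ m.
d = 0.0899 AU = 1.34×10¹⁰ m.
L = 4πR_⋆²σT_⋆⁴ = 4π(1.46×10⁹)² × 5.67×10⁻⁸ × (8130)⁴ = 6.65×10²⁷ W.
S = L/(4πd²) = 2.93×10⁶ W m⁻².
From T_eq⁴ = S(1−A)/(4σ): 1−A = 4σT_eq⁴/S.
1−A = 4 × 5.67×10⁻⁸ × (1550)⁴ / 2.93×10⁶ = 0.447.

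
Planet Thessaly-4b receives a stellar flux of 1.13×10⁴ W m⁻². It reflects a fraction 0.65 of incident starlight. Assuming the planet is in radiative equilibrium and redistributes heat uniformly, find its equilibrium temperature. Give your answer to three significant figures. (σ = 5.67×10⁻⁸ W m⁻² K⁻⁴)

T_eq ≈ 363 K

Energy balance: absorbed = emitted ⇒ πR²·S(1−A) = 4πR²·σT_eq⁴, so T_eq⁴ = S(1−A)/(4σ).
T_eq = [1.13×10⁴ × 0.35 / (4 × 5.67×10⁻⁸)]^(1/4) = (1.74×10¹⁰)^(1/4) = 363 K.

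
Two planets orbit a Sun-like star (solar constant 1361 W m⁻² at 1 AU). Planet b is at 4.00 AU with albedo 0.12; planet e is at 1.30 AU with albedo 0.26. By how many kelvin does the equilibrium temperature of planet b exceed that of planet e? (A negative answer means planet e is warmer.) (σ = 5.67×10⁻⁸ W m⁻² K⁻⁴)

ΔT ≈ -91.6 K

T_eq = [S₀(1−A)/(4σd²)]^(1/4), so T ∝ (1−A)^(1/4) / √d.
T₁ = [1361×0.88/(4×5.67×10⁻⁸×4.00²)]^(1/4) = 134.79 K.
T₂ = [1361×0.74/(4×5.67×10⁻⁸×1.30²)]^(1/4) = 226.41 K.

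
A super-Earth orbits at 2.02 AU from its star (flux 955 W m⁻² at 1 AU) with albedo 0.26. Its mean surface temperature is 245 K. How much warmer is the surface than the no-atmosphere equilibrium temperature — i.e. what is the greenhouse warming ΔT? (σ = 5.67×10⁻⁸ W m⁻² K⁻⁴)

S = 955/2.02² = 234.0 W m⁻².
T_eq = [S(1−A)/(4σ)]^(1/4) = [234.0×0.74/(4×5.67×10⁻⁸)]^(1/4) = 166.2 K.
ΔT = T_surf − T_eq = 245 − 166.2.

ΔT ≈ 78.8 K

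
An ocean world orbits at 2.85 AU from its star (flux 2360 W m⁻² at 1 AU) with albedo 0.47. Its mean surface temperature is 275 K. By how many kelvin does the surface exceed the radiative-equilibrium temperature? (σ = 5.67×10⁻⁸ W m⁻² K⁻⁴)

S = 2360/2.85² = 290.6 W m⁻².
T_eq = [S(1−A)/(4σ)]^(1/4) = [290.6×0.53/(4×5.67×10⁻⁸)]^(1/4) = 161.4 K.
ΔT = T_surf − T_eq = 275 − 161.4.

ΔT ≈ 113.6 K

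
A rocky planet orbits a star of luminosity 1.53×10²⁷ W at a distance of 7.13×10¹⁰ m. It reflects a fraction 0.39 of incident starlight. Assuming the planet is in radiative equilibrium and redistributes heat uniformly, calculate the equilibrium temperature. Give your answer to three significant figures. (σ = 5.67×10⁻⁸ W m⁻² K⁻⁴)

Flux: S = L/(4πd²) = 1.53×10²⁷/(4π×(7.13×10¹⁰)²) = 2.39×10⁴ W m⁻².
Energy balance: absorbed = emitted ⇒ πR²·S(1−A) = 4πR²·σT_eq⁴, so T_eq⁴ = S(1−A)/(4σ).
T_eq = [2.39×10⁴ × 0.61 / (4 × 5.67×10⁻⁸)]^(1/4) = (6.44×10¹⁰)^(1/4) = 504 K.

T_eq ≈ 504 K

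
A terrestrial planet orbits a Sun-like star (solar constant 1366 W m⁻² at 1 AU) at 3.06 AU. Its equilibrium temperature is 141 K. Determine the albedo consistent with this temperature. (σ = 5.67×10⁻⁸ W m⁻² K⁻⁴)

A ≈ 0.39

Flux at 3.06 AU: S = 1366/3.06² = 146 W m⁻².
From T_eq⁴ = S(1−A)/(4σ): 1−A = 4σT_eq⁴/S.
1−A = 4 × 5.67×10⁻⁸ × (141)⁴ / 146 = 0.614.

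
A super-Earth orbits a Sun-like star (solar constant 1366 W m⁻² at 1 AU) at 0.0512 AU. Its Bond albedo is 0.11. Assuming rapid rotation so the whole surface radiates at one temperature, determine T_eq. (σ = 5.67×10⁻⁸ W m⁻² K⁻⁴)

Flux at 0.0512 AU: S = 1366/0.0512² = 5.21×10⁵ W m⁻².
Energy balance: absorbed = emitted ⇒ πR²·S(1−A) = 4πR²·σT_eq⁴, so T_eq⁴ = S(1−A)/(4σ).
T_eq = [5.21×10⁵ × 0.89 / (4 × 5.67×10⁻⁸)]^(1/4) = (2.04×10¹²)^(1/4) = 1200 K.

T_eq ≈ 1200 K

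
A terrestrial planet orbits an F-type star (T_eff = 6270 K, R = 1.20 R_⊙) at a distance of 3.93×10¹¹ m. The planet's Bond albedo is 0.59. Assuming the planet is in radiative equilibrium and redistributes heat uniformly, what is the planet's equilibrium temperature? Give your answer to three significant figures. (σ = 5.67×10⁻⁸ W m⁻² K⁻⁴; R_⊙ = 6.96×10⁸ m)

T_eq ≈ 164 K

R_⋆ = 1.20 × 6.96×10⁸ = 8.35×10⁸ m.
L = 4πR_⋆²σT_⋆⁴ = 4π(8.35×10⁸)² × 5.67×10⁻⁸ × (6270)⁴ = 7.68×10²⁶ W.
S = L/(4πd²) = 396 W m⁻².
Energy balance: absorbed = emitted ⇒ πR²·S(1−A) = 4πR²·σT_eq⁴, so T_eq⁴ = S(1−A)/(4σ).
T_eq = [396 × 0.41 / (4 × 5.67×10⁻⁸)]^(1/4) = (7.15×10⁸)^(1/4) = 164 K.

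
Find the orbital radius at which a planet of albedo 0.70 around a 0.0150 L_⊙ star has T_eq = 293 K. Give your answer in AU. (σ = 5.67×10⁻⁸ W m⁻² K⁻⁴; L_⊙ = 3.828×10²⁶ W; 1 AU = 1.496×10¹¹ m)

d ≈ 0.0605 AU

L = 0.0150 × 3.828×10²⁶ = 5.74×10²⁴ W.
From T_eq⁴ = L(1−A)/(16πσd²): d = √[L(1−A)/(16πσT_eq⁴)].
d = √[5.74×10²⁴ × 0.30 / (16π × 5.67×10⁻⁸ × (293)⁴)] = 9.06×10⁹ m = 0.0605 AU.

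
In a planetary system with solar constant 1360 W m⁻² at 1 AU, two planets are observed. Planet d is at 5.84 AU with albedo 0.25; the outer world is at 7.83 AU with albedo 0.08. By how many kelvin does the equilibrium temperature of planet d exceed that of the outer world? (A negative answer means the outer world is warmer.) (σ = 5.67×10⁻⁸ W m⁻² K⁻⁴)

ΔT ≈ 9.8 K

T_eq = [S₀(1−A)/(4σd²)]^(1/4), so T ∝ (1−A)^(1/4) / √d.
T₁ = [1360×0.75/(4×5.67×10⁻⁸×5.84²)]^(1/4) = 107.16 K.
T₂ = [1360×0.92/(4×5.67×10⁻⁸×7.83²)]^(1/4) = 97.40 K.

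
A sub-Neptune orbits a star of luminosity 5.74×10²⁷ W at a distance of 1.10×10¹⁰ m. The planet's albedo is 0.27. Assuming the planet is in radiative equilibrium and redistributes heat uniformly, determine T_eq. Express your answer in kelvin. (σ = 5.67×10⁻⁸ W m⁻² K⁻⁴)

Flux: S = L/(4πd²) = 5.74×10²⁷/(4π×(1.10×10¹⁰)²) = 3.77×10⁶ W m⁻².
Energy balance: absorbed = emitted ⇒ πR²·S(1−A) = 4πR²·σT_eq⁴, so T_eq⁴ = S(1−A)/(4σ).
T_eq = [3.77×10⁶ × 0.73 / (4 × 5.67×10⁻⁸)]^(1/4) = (1.22×10¹³)^(1/4) = 1870 K.

T_eq ≈ 1870 K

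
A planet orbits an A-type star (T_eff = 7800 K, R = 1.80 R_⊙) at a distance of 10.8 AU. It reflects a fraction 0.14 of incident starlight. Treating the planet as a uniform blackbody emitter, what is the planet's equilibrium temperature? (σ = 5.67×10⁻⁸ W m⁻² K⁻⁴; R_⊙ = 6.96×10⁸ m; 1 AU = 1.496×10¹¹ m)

R_⋆ = 1.80 × 6.96×10⁸ = 1.25×10⁹ m.
d = 10.8 AU = 1.62×10¹² m.
L = 4πR_⋆²σT_⋆⁴ = 4π(1.25×10⁹)² × 5.67×10⁻⁸ × (7800)⁴ = 4.14×10²⁷ W.
S = L/(4πd²) = 126 W m⁻².
Energy balance: absorbed = emitted ⇒ πR²·S(1−A) = 4πR²·σT_eq⁴, so T_eq⁴ = S(1−A)/(4σ).
T_eq = [126 × 0.86 / (4 × 5.67×10⁻⁸)]^(1/4) = (4.78×10⁸)^(1/4) = 148 K.

T_eq ≈ 148 K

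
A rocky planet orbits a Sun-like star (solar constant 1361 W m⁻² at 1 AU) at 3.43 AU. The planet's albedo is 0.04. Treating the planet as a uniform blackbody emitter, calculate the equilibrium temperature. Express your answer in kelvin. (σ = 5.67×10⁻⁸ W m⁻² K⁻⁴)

Flux at 3.43 AU: S = 1361/3.43² = 116 W m⁻².
Energy balance: absorbed = emitted ⇒ πR²·S(1−A) = 4πR²·σT_eq⁴, so T_eq⁴ = S(1−A)/(4σ).
T_eq = [116 × 0.96 / (4 × 5.67×10⁻⁸)]^(1/4) = (4.90×10⁸)^(1/4) = 149 K.

T_eq ≈ 149 K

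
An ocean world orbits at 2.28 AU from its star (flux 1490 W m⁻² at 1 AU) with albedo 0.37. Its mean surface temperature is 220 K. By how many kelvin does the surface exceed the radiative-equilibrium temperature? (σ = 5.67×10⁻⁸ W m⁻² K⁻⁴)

ΔT ≈ 52.0 K

S = 1490/2.28² = 286.6 W m⁻².
T_eq = [S(1−A)/(4σ)]^(1/4) = [286.6×0.63/(4×5.67×10⁻⁸)]^(1/4) = 168.0 K.
ΔT = T_surf − T_eq = 220 − 168.0.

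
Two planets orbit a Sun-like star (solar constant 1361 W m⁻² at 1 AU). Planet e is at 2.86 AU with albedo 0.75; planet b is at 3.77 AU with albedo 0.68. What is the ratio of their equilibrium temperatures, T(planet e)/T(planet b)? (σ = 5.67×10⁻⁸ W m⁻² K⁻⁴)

T₁/T₂ ≈ 1.079

T_eq = [S₀(1−A)/(4σd²)]^(1/4), so T ∝ (1−A)^(1/4) / √d.
T₁ = [1361×0.25/(4×5.67×10⁻⁸×2.86²)]^(1/4) = 116.37 K.
T₂ = [1361×0.32/(4×5.67×10⁻⁸×3.77²)]^(1/4) = 107.81 K.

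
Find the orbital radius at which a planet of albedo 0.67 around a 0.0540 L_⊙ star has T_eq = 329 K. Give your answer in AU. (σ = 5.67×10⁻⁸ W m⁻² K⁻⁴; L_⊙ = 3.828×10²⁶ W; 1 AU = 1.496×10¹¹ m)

d ≈ 0.0955 AU

L = 0.0540 × 3.828×10²⁶ = 2.07×10²⁵ W.
From T_eq⁴ = L(1−A)/(16πσd²): d = √[L(1−A)/(16πσT_eq⁴)].
d = √[2.07×10²⁵ × 0.33 / (16π × 5.67×10⁻⁸ × (329)⁴)] = 1.43×10¹⁰ m = 0.0955 AU.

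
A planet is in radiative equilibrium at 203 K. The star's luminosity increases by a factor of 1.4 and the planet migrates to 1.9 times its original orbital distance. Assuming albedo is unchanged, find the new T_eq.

T_eq ∝ L^(1/4) · d^(−1/2).
T′ = 203 × 1.4^(1/4) / 1.9^(1/2) = 160 K.

T_eq ≈ 160 K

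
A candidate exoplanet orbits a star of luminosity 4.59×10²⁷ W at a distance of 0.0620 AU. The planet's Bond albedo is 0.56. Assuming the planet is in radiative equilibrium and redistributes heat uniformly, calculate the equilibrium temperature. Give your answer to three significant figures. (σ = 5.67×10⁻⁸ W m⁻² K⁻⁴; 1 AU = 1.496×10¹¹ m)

d = 0.0620 AU = 9.28×10⁹ m.
Flux: S = L/(4πd²) = 4.59×10²⁷/(4π×(9.28×10⁹)²) = 4.25×10⁶ W m⁻².
Energy balance: absorbed = emitted ⇒ πR²·S(1−A) = 4πR²·σT_eq⁴, so T_eq⁴ = S(1−A)/(4σ).
T_eq = [4.25×10⁶ × 0.44 / (4 × 5.67×10⁻⁸)]^(1/4) = (8.24×10¹²)^(1/4) = 1690 K.

T_eq ≈ 1690 K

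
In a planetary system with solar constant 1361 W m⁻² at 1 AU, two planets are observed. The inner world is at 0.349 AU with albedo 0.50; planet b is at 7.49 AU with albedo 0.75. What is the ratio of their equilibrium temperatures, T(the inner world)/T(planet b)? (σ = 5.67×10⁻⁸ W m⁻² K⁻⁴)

T_eq = [S₀(1−A)/(4σd²)]^(1/4), so T ∝ (1−A)^(1/4) / √d.
T₁ = [1361×0.50/(4×5.67×10⁻⁸×0.349²)]^(1/4) = 396.17 K.
T₂ = [1361×0.25/(4×5.67×10⁻⁸×7.49²)]^(1/4) = 71.91 K.

T₁/T₂ ≈ 5.509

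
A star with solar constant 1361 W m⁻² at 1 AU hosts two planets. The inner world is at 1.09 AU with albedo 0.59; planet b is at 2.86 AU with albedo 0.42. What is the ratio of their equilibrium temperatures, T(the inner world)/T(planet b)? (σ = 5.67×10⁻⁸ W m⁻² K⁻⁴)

T₁/T₂ ≈ 1.485

T_eq = [S₀(1−A)/(4σd²)]^(1/4), so T ∝ (1−A)^(1/4) / √d.
T₁ = [1361×0.41/(4×5.67×10⁻⁸×1.09²)]^(1/4) = 213.32 K.
T₂ = [1361×0.58/(4×5.67×10⁻⁸×2.86²)]^(1/4) = 143.62 K.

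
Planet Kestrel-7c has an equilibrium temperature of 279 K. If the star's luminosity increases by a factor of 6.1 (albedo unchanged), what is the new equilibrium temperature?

T_eq ≈ 438 K

T_eq ∝ L^(1/4) · d^(−1/2).
T′ = 279 × 6.1^(1/4) = 438 K.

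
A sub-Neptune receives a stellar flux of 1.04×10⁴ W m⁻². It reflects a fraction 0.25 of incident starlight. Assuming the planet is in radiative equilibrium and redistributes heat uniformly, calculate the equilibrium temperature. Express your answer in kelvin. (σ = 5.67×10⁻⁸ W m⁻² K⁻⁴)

Energy balance: absorbed = emitted ⇒ πR²·S(1−A) = 4πR²·σT_eq⁴, so T_eq⁴ = S(1−A)/(4σ).
T_eq = [1.04×10⁴ × 0.75 / (4 × 5.67×10⁻⁸)]^(1/4) = (3.44×10¹⁰)^(1/4) = 431 K.

T_eq ≈ 431 K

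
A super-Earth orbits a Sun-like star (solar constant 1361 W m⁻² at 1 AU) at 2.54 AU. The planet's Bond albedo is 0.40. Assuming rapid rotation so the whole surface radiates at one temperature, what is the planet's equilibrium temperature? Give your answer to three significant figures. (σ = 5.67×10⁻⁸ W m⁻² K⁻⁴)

T_eq ≈ 154 K

Flux at 2.54 AU: S = 1361/2.54² = 211 W m⁻².
Energy balance: absorbed = emitted ⇒ πR²·S(1−A) = 4πR²·σT_eq⁴, so T_eq⁴ = S(1−A)/(4σ).
T_eq = [211 × 0.60 / (4 × 5.67×10⁻⁸)]^(1/4) = (5.58×10⁸)^(1/4) = 154 K.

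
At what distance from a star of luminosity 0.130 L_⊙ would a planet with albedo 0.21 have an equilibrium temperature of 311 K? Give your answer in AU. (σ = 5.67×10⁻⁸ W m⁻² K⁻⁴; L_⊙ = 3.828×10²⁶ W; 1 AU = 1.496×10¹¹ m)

d ≈ 0.257 AU

L = 0.130 × 3.828×10²⁶ = 4.98×10²⁵ W.
From T_eq⁴ = L(1−A)/(16πσd²): d = √[L(1−A)/(16πσT_eq⁴)].
d = √[4.98×10²⁵ × 0.79 / (16π × 5.67×10⁻⁸ × (311)⁴)] = 3.84×10¹⁰ m = 0.257 AU.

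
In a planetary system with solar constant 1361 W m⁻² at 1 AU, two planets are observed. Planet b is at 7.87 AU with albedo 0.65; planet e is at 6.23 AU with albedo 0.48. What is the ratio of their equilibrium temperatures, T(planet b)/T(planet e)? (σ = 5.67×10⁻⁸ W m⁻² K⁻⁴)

T₁/T₂ ≈ 0.806

T_eq = [S₀(1−A)/(4σd²)]^(1/4), so T ∝ (1−A)^(1/4) / √d.
T₁ = [1361×0.35/(4×5.67×10⁻⁸×7.87²)]^(1/4) = 76.31 K.
T₂ = [1361×0.52/(4×5.67×10⁻⁸×6.23²)]^(1/4) = 94.69 K.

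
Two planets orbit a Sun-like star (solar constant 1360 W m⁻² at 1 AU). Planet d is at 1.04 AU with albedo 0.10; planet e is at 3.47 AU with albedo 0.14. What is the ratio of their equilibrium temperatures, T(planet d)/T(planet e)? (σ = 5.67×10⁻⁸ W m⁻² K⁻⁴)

T_eq = [S₀(1−A)/(4σd²)]^(1/4), so T ∝ (1−A)^(1/4) / √d.
T₁ = [1360×0.90/(4×5.67×10⁻⁸×1.04²)]^(1/4) = 265.78 K.
T₂ = [1360×0.86/(4×5.67×10⁻⁸×3.47²)]^(1/4) = 143.86 K.

T₁/T₂ ≈ 1.847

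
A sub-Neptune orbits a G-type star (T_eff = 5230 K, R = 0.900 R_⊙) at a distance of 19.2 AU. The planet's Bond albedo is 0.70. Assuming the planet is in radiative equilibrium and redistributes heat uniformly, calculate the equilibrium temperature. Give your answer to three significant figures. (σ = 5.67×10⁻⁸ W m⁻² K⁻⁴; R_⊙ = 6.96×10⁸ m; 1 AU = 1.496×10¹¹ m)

R_⋆ = 0.900 × 6.96×10⁸ = 6.26×10⁸ m.
d = 19.2 AU = 2.87×10¹² m.
L = 4πR_⋆²σT_⋆⁴ = 4π(6.26×10⁸)² × 5.67×10⁻⁸ × (5230)⁴ = 2.09×10²⁶ W.
S = L/(4πd²) = 2.02 W m⁻².
Energy balance: absorbed = emitted ⇒ πR²·S(1−A) = 4πR²·σT_eq⁴, so T_eq⁴ = S(1−A)/(4σ).
T_eq = [2.02 × 0.30 / (4 × 5.67×10⁻⁸)]^(1/4) = (2.67×10⁶)^(1/4) = 40.4 K.

T_eq ≈ 40.4 K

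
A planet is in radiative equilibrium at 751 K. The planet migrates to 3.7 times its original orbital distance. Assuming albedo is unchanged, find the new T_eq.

T_eq ∝ L^(1/4) · d^(−1/2).
T′ = 751 / 3.7^(1/2) = 390 K.

T_eq ≈ 390 K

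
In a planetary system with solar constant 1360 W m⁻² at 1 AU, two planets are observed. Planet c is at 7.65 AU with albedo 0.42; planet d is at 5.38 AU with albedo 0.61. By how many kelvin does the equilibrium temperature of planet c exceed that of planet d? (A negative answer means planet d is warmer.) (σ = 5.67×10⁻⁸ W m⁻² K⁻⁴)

ΔT ≈ -7.0 K

T_eq = [S₀(1−A)/(4σd²)]^(1/4), so T ∝ (1−A)^(1/4) / √d.
T₁ = [1360×0.58/(4×5.67×10⁻⁸×7.65²)]^(1/4) = 87.80 K.
T₂ = [1360×0.39/(4×5.67×10⁻⁸×5.38²)]^(1/4) = 94.81 K.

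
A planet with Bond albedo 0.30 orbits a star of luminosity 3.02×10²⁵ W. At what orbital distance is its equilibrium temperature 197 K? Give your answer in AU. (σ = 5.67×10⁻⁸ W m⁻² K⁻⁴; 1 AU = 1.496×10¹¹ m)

d ≈ 0.469 AU

From T_eq⁴ = L(1−A)/(16πσd²): d = √[L(1−A)/(16πσT_eq⁴)].
d = √[3.02×10²⁵ × 0.70 / (16π × 5.67×10⁻⁸ × (197)⁴)] = 7.02×10¹⁰ m = 0.469 AU.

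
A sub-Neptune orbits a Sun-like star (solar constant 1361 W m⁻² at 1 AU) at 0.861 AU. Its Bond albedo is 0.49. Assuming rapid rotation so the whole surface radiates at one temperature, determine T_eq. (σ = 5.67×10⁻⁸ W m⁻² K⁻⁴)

Flux at 0.861 AU: S = 1361/0.861² = 1840 W m⁻².
Energy balance: absorbed = emitted ⇒ πR²·S(1−A) = 4πR²·σT_eq⁴, so T_eq⁴ = S(1−A)/(4σ).
T_eq = [1840 × 0.51 / (4 × 5.67×10⁻⁸)]^(1/4) = (4.13×10⁹)^(1/4) = 253 K.

T_eq ≈ 253 K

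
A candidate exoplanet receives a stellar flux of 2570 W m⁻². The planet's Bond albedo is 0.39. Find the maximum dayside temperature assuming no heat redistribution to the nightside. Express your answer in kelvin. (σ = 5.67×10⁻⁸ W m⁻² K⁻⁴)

T_ss ≈ 408 K

With no redistribution each surface element balances locally: S(1−A) = σT⁴.
T = [2570 × 0.61 / 5.67×10⁻⁸]^(1/4) = (2.76×10¹⁰)^(1/4) = 408 K.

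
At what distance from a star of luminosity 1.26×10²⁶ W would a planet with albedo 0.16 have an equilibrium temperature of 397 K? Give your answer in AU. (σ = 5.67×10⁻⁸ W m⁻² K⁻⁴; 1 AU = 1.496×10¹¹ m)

From T_eq⁴ = L(1−A)/(16πσd²): d = √[L(1−A)/(16πσT_eq⁴)].
d = √[1.26×10²⁶ × 0.84 / (16π × 5.67×10⁻⁸ × (397)⁴)] = 3.87×10¹⁰ m = 0.258 AU.

d ≈ 0.258 AU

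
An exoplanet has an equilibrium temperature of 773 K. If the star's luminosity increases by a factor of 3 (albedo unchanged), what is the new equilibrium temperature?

T_eq ∝ L^(1/4) · d^(−1/2).
T′ = 773 × 3^(1/4) = 1020 K.

T_eq ≈ 1020 K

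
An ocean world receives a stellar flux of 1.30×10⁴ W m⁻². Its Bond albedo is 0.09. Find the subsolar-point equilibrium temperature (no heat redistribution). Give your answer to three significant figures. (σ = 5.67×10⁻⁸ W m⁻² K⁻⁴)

T_ss ≈ 676 K

At the subsolar point the surface absorbs S(1−A) and emits σT⁴ per unit area — no factor of 4, since only the local patch is in balance.
T = [1.30×10⁴ × 0.91 / 5.67×10⁻⁸]^(1/4) = (2.09×10¹¹)^(1/4) = 676 K.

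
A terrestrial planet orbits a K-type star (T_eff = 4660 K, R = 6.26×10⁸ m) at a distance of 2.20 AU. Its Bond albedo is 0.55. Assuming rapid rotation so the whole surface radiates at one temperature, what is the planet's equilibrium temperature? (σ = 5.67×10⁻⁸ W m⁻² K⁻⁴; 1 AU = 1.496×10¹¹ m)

d = 2.20 AU = 3.29×10¹¹ m.
L = 4πR_⋆²σT_⋆⁴ = 4π(6.26×10⁸)² × 5.67×10⁻⁸ × (4660)⁴ = 1.32×10²⁶ W.
S = L/(4πd²) = 96.7 W m⁻².
Energy balance: absorbed = emitted ⇒ πR²·S(1−A) = 4πR²·σT_eq⁴, so T_eq⁴ = S(1−A)/(4σ).
T_eq = [96.7 × 0.45 / (4 × 5.67×10⁻⁸)]^(1/4) = (1.92×10⁸)^(1/4) = 118 K.

T_eq ≈ 118 K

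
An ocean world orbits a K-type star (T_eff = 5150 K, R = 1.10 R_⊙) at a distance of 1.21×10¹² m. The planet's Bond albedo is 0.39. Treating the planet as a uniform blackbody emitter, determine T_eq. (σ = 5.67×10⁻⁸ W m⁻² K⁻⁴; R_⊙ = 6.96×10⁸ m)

T_eq ≈ 81.0 K

R_⋆ = 1.10 × 6.96×10⁸ = 7.66×10⁸ m.
L = 4πR_⋆²σT_⋆⁴ = 4π(7.66×10⁸)² × 5.67×10⁻⁸ × (5150)⁴ = 2.94×10²⁶ W.
S = L/(4πd²) = 16.0 W m⁻².
Energy balance: absorbed = emitted ⇒ πR²·S(1−A) = 4πR²·σT_eq⁴, so T_eq⁴ = S(1−A)/(4σ).
T_eq = [16.0 × 0.61 / (4 × 5.67×10⁻⁸)]^(1/4) = (4.29×10⁷)^(1/4) = 81.0 K.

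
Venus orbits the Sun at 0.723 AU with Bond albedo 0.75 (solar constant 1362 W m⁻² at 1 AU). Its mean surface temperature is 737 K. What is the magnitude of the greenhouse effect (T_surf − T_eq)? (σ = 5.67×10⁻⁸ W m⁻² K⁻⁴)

ΔT ≈ 505.5 K

S = 1362/0.723² = 2606 W m⁻².
T_eq = [S(1−A)/(4σ)]^(1/4) = [2606×0.25/(4×5.67×10⁻⁸)]^(1/4) = 231.5 K.
ΔT = T_surf − T_eq = 737 − 231.5.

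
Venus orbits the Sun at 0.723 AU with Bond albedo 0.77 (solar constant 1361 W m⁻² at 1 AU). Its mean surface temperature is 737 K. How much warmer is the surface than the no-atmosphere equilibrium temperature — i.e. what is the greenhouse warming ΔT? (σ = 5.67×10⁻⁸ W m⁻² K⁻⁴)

ΔT ≈ 510.3 K

S = 1361/0.723² = 2604 W m⁻².
T_eq = [S(1−A)/(4σ)]^(1/4) = [2604×0.23/(4×5.67×10⁻⁸)]^(1/4) = 226.7 K.
ΔT = T_surf − T_eq = 737 − 226.7.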